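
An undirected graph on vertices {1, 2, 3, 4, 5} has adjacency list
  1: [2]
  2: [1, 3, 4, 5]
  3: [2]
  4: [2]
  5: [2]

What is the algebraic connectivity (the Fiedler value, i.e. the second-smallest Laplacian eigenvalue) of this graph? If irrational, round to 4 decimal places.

Each diagonal entry of L is the vertex degree and each off-diagonal entry is -1 where an edge is present, 0 otherwise; in the order [1, 2, 3, 4, 5] the diagonal is [1, 4, 1, 1, 1]. The sorted Laplacian eigenvalues are [0, 1, 1, 1, 5]; the algebraic connectivity is the second entry, 1. The largest eigenvalue, 5, is at most the vertex count 5.

1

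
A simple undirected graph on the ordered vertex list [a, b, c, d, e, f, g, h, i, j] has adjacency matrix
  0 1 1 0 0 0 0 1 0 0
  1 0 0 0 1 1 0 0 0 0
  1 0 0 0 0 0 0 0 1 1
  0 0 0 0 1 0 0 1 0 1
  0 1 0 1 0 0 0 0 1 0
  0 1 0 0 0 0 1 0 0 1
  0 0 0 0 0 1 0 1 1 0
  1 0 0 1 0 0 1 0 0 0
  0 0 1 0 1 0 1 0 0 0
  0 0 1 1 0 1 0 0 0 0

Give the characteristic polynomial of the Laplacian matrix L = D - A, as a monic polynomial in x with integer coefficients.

Reading degrees in the order [a, b, c, d, e, f, g, h, i, j] gives [3, 3, 3, 3, 3, 3, 3, 3, 3, 3]; set D = diag(3, 3, 3, 3, 3, 3, 3, 3, 3, 3) and form L = D - A. Computing det(xI - L) by cofactor expansion (or equivalently via sum-over-permutations) gives x^10 - 30x^9 + 390x^8 - 2880x^7 + 13305x^6 - 39882x^5 + 77640x^4 - 94800x^3 + 66000x^2 - 20000x. The constant term is 0 because L is singular (the all-ones vector lies in its kernel). By the matrix-tree theorem the graph has (1/10) * product of the nonzero eigenvalues = 2000 spanning trees.

x^10 - 30x^9 + 390x^8 - 2880x^7 + 13305x^6 - 39882x^5 + 77640x^4 - 94800x^3 + 66000x^2 - 20000x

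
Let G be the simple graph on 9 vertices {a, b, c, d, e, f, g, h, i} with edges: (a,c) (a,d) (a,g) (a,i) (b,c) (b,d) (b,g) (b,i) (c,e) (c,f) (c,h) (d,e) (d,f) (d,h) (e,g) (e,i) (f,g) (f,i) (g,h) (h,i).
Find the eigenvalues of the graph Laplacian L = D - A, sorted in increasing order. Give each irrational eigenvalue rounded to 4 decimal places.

Reading degrees in the order [a, b, c, d, e, f, g, h, i] gives [4, 4, 5, 5, 4, 4, 5, 4, 5]; set D = diag(4, 4, 5, 5, 4, 4, 5, 4, 5) and form L = D - A. The multiplicity of 0 as a Laplacian eigenvalue equals the number of connected components. The single zero eigenvalue shows the graph is connected. The largest eigenvalue, 9, is at most the vertex count 9. The eigenvalues sum to 40, which equals trace(L) = 2|E|.

[0, 4, 4, 4, 4, 5, 5, 5, 9]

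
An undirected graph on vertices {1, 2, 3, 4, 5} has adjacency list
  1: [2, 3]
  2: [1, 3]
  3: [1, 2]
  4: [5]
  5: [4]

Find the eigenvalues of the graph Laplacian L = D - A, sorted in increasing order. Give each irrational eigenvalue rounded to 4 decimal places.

[0, 0, 2, 3, 3]

Each diagonal entry of L is the vertex degree and each off-diagonal entry is -1 where an edge is present, 0 otherwise; in the order [1, 2, 3, 4, 5] the diagonal is [2, 2, 2, 1, 1]. L is symmetric positive semidefinite, so every eigenvalue is real and nonnegative. The 2 zero eigenvalues correspond to the 2 connected components.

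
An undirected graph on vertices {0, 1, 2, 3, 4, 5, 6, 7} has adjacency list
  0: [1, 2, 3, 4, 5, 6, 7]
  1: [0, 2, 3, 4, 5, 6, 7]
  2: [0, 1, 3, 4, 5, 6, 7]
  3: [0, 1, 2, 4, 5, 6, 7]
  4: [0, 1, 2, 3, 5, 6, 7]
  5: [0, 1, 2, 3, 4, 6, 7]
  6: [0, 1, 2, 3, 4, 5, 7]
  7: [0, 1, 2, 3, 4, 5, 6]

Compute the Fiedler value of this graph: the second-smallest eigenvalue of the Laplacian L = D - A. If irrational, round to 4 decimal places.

8

Each diagonal entry of L is the vertex degree and each off-diagonal entry is -1 where an edge is present, 0 otherwise; in the order [0, 1, 2, 3, 4, 5, 6, 7] the diagonal is [7, 7, 7, 7, 7, 7, 7, 7]. Computing the eigenvalues of L and sorting gives [0, 8, 8, 8, 8, 8, 8, 8]. The Fiedler value lambda_2 = 8 is strictly positive, so the graph is connected.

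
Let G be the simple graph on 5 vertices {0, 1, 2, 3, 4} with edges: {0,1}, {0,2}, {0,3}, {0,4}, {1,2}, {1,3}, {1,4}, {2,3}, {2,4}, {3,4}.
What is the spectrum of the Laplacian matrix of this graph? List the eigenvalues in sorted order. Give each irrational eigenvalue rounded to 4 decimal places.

Each diagonal entry of L is the vertex degree and each off-diagonal entry is -1 where an edge is present, 0 otherwise; in the order [0, 1, 2, 3, 4] the diagonal is [4, 4, 4, 4, 4]. Since every row of L sums to 0, the all-ones vector is in the kernel and 0 is an eigenvalue. The largest eigenvalue, 5, is at most the vertex count 5.

[0, 5, 5, 5, 5]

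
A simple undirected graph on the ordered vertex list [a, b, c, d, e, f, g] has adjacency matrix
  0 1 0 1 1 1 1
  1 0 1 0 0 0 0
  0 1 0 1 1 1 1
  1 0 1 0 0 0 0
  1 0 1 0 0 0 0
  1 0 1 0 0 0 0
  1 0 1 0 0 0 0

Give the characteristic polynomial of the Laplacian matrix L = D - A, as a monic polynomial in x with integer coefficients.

x^7 - 20x^6 + 155x^5 - 600x^4 + 1240x^3 - 1312x^2 + 560x

With the vertex order [a, b, c, d, e, f, g], the degrees are [5, 2, 5, 2, 2, 2, 2], giving D = diag(5, 2, 5, 2, 2, 2, 2) and L = D - A. L has integer entries, so p(x) = det(xI - L) has integer coefficients. Expanding the determinant yields x^7 - 20x^6 + 155x^5 - 600x^4 + 1240x^3 - 1312x^2 + 560x. The constant term is 0 because L is singular (the all-ones vector lies in its kernel). The eigenvalues sum to 20, which equals trace(L) = 2|E|. The largest eigenvalue, 7, is at most the vertex count 7.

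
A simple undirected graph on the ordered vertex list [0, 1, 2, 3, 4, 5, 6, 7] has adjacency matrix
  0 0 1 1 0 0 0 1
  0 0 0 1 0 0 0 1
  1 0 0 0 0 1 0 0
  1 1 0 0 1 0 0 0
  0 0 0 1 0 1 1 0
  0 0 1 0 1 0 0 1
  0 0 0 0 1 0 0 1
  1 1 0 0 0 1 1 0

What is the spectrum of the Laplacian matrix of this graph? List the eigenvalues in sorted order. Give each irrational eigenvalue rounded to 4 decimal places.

[0, 1.2841, 1.4679, 2.5168, 2.6527, 3.4366, 4.8794, 5.7625]

With the vertex order [0, 1, 2, 3, 4, 5, 6, 7], the degrees are [3, 2, 2, 3, 3, 3, 2, 4], giving D = diag(3, 2, 2, 3, 3, 3, 2, 4) and L = D - A. Since every row of L sums to 0, the all-ones vector is in the kernel and 0 is an eigenvalue. The single zero eigenvalue shows the graph is connected.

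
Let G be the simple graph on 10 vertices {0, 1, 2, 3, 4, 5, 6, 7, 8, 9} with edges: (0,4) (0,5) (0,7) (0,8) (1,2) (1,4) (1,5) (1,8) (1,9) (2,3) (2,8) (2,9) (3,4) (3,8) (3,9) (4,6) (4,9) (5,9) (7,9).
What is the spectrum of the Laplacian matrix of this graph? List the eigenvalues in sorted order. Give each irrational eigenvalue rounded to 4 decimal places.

[0, 0.8662, 1.7309, 2.5858, 3.6922, 4.1902, 4.8704, 5.4142, 7.2026, 7.4475]

Reading degrees in the order [0, 1, 2, 3, 4, 5, 6, 7, 8, 9] gives [4, 5, 4, 4, 5, 3, 1, 2, 4, 6]; set D = diag(4, 5, 4, 4, 5, 3, 1, 2, 4, 6) and form L = D - A. The multiplicity of 0 as a Laplacian eigenvalue equals the number of connected components. By the matrix-tree theorem the graph has (1/10) * product of the nonzero eigenvalues = 8484 spanning trees.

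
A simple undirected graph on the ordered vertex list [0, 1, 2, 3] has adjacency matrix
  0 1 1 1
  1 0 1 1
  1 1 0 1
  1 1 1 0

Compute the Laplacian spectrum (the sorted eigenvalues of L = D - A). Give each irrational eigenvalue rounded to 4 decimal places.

[0, 4, 4, 4]

Reading degrees in the order [0, 1, 2, 3] gives [3, 3, 3, 3]; set D = diag(3, 3, 3, 3) and form L = D - A. Diagonalising L (or applying a numerical eigensolver to the 4x4 matrix) gives the spectrum above. The eigenvalues sum to 12, which equals trace(L) = 2|E|. The largest eigenvalue, 4, is at most the vertex count 4.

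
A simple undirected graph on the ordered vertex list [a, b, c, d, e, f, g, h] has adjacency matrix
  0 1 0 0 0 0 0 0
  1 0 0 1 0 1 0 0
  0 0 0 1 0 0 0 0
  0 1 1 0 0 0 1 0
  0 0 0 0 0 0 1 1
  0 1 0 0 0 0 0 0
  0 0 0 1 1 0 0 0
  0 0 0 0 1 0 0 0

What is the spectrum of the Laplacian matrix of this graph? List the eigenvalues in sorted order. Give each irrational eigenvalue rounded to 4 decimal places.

Each diagonal entry of L is the vertex degree and each off-diagonal entry is -1 where an edge is present, 0 otherwise; in the order [a, b, c, d, e, f, g, h] the diagonal is [1, 3, 1, 3, 2, 1, 2, 1]. Since every row of L sums to 0, the all-ones vector is in the kernel and 0 is an eigenvalue. The largest eigenvalue, 4.6412, is at most the vertex count 8. There is one zero in the spectrum, matching the 1 component.

[0, 0.2243, 0.5858, 1, 1.4108, 2.7237, 3.4142, 4.6412]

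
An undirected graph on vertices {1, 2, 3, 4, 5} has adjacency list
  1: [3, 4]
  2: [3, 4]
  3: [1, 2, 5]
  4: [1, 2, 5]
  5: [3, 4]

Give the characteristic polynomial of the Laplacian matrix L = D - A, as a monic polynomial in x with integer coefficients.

Reading degrees in the order [1, 2, 3, 4, 5] gives [2, 2, 3, 3, 2]; set D = diag(2, 2, 3, 3, 2) and form L = D - A. L has integer entries, so p(x) = det(xI - L) has integer coefficients. Expanding the determinant yields x^5 - 12x^4 + 51x^3 - 92x^2 + 60x. Since p(0) = det(-L) = 0, x divides p(x).

x^5 - 12x^4 + 51x^3 - 92x^2 + 60x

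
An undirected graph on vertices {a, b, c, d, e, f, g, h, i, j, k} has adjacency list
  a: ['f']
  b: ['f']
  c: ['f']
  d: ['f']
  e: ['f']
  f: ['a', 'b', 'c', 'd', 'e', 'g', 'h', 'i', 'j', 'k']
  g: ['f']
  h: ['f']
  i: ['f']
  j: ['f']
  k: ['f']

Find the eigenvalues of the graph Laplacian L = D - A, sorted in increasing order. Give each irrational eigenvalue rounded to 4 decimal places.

With the vertex order [a, b, c, d, e, f, g, h, i, j, k], the degrees are [1, 1, 1, 1, 1, 10, 1, 1, 1, 1, 1], giving D = diag(1, 1, 1, 1, 1, 10, 1, 1, 1, 1, 1) and L = D - A. Diagonalising L (or applying a numerical eigensolver to the 11x11 matrix) gives the spectrum above. The eigenvalues sum to 20, which equals trace(L) = 2|E|.

[0, 1, 1, 1, 1, 1, 1, 1, 1, 1, 11]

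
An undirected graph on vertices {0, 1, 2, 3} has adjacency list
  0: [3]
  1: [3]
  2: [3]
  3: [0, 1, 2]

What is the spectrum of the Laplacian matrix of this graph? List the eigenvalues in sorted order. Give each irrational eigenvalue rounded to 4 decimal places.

Reading degrees in the order [0, 1, 2, 3] gives [1, 1, 1, 3]; set D = diag(1, 1, 1, 3) and form L = D - A. L is symmetric positive semidefinite, so every eigenvalue is real and nonnegative. The single zero eigenvalue shows the graph is connected. The largest eigenvalue, 4, is at most the vertex count 4.

[0, 1, 1, 4]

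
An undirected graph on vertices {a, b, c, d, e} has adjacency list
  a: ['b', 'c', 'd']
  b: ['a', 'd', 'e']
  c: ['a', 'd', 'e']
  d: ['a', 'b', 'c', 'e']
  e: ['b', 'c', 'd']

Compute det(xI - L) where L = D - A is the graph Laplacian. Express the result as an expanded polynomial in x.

x^5 - 16x^4 + 94x^3 - 240x^2 + 225x

Reading degrees in the order [a, b, c, d, e] gives [3, 3, 3, 4, 3]; set D = diag(3, 3, 3, 4, 3) and form L = D - A. The eigenvalues of L are [0, 3, 3, 5, 5]; the characteristic polynomial is the product of (x - lambda_i), which multiplies out to x^5 - 16x^4 + 94x^3 - 240x^2 + 225x. The coefficient of x^4 equals -trace(L) = -16, matching the sum of degrees. The eigenvalues sum to 16, which equals trace(L) = 2|E|.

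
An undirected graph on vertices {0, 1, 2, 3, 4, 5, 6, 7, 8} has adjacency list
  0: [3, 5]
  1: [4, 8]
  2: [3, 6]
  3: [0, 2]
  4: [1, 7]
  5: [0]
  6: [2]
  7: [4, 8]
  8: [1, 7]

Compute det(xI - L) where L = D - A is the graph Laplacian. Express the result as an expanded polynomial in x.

Reading degrees in the order [0, 1, 2, 3, 4, 5, 6, 7, 8] gives [2, 2, 2, 2, 2, 1, 1, 2, 2]; set D = diag(2, 2, 2, 2, 2, 1, 1, 2, 2) and form L = D - A. Computing det(xI - L) by cofactor expansion (or equivalently via sum-over-permutations) gives x^9 - 16x^8 + 105x^7 - 364x^6 + 713x^5 - 776x^4 + 420x^3 - 80x^2. The coefficient of x^8 equals -trace(L) = -16, matching the sum of degrees. The eigenvalues sum to 16, which equals trace(L) = 2|E|. There are 2 zeros in the spectrum, matching the 2 components.

x^9 - 16x^8 + 105x^7 - 364x^6 + 713x^5 - 776x^4 + 420x^3 - 80x^2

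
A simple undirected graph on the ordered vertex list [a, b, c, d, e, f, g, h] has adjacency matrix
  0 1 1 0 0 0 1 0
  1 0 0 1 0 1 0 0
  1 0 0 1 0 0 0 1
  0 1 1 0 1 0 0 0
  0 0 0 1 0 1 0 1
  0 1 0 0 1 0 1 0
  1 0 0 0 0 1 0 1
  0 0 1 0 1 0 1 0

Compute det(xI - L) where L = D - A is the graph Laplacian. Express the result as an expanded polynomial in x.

x^8 - 24x^7 + 240x^6 - 1296x^5 + 4080x^4 - 7488x^3 + 7424x^2 - 3072x

Reading degrees in the order [a, b, c, d, e, f, g, h] gives [3, 3, 3, 3, 3, 3, 3, 3]; set D = diag(3, 3, 3, 3, 3, 3, 3, 3) and form L = D - A. Computing det(xI - L) by cofactor expansion (or equivalently via sum-over-permutations) gives x^8 - 24x^7 + 240x^6 - 1296x^5 + 4080x^4 - 7488x^3 + 7424x^2 - 3072x. The constant term is 0 because L is singular (the all-ones vector lies in its kernel).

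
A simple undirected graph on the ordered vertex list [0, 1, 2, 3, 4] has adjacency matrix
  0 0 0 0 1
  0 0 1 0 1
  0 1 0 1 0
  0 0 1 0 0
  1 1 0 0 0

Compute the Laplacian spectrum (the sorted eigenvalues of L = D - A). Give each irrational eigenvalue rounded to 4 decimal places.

Reading degrees in the order [0, 1, 2, 3, 4] gives [1, 2, 2, 1, 2]; set D = diag(1, 2, 2, 1, 2) and form L = D - A. The multiplicity of 0 as a Laplacian eigenvalue equals the number of connected components. The single zero eigenvalue shows the graph is connected. The largest eigenvalue, 3.6180, is at most the vertex count 5. By the matrix-tree theorem the graph has (1/5) * product of the nonzero eigenvalues = 1 spanning tree.

[0, 0.3820, 1.3820, 2.6180, 3.6180]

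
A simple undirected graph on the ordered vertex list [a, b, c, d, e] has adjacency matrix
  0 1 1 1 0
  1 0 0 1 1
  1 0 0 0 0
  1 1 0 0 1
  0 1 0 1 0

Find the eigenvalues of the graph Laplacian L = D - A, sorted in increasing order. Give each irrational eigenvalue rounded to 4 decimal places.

Each diagonal entry of L is the vertex degree and each off-diagonal entry is -1 where an edge is present, 0 otherwise; in the order [a, b, c, d, e] the diagonal is [3, 3, 1, 3, 2]. L is symmetric positive semidefinite, so every eigenvalue is real and nonnegative. There is one zero in the spectrum, matching the 1 component.

[0, 0.8299, 2.6889, 4, 4.4812]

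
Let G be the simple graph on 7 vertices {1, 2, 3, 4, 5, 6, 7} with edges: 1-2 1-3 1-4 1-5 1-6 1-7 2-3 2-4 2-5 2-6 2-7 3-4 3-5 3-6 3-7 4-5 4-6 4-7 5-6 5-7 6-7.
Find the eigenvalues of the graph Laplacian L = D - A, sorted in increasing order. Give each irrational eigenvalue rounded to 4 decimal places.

[0, 7, 7, 7, 7, 7, 7]

Reading degrees in the order [1, 2, 3, 4, 5, 6, 7] gives [6, 6, 6, 6, 6, 6, 6]; set D = diag(6, 6, 6, 6, 6, 6, 6) and form L = D - A. L is symmetric positive semidefinite, so every eigenvalue is real and nonnegative.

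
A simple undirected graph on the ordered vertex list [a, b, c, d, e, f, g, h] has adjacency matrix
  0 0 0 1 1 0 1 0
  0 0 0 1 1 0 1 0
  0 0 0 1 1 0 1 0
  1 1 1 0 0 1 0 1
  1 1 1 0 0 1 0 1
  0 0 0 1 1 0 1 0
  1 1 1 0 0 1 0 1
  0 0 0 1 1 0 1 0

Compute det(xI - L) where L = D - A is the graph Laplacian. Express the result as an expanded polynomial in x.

Reading degrees in the order [a, b, c, d, e, f, g, h] gives [3, 3, 3, 5, 5, 3, 5, 3]; set D = diag(3, 3, 3, 5, 5, 3, 5, 3) and form L = D - A. Computing det(xI - L) by cofactor expansion (or equivalently via sum-over-permutations) gives x^8 - 30x^7 + 375x^6 - 2540x^5 + 10095x^4 - 23598x^3 + 30105x^2 - 16200x. The constant term is 0 because L is singular (the all-ones vector lies in its kernel). There is one zero in the spectrum, matching the 1 component.

x^8 - 30x^7 + 375x^6 - 2540x^5 + 10095x^4 - 23598x^3 + 30105x^2 - 16200x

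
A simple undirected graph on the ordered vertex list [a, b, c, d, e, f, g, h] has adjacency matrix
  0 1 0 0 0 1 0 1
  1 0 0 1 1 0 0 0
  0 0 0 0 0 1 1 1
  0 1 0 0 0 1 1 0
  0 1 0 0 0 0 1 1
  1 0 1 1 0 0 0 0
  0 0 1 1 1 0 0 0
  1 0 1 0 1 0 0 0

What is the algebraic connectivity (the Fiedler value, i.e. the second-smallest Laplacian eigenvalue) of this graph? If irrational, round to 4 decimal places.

2

Each diagonal entry of L is the vertex degree and each off-diagonal entry is -1 where an edge is present, 0 otherwise; in the order [a, b, c, d, e, f, g, h] the diagonal is [3, 3, 3, 3, 3, 3, 3, 3]. The smallest Laplacian eigenvalue is always 0. The next one, lambda_2 = 2, measures how hard the graph is to disconnect: larger values mean better connectivity. By the matrix-tree theorem the graph has (1/8) * product of the nonzero eigenvalues = 384 spanning trees. The largest eigenvalue, 6, is at most the vertex count 8.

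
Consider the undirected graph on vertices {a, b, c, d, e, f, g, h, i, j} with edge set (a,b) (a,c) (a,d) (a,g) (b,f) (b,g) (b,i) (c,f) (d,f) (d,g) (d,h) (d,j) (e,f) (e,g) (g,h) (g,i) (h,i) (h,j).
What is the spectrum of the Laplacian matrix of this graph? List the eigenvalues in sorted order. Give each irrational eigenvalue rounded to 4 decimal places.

[0, 1.2004, 1.7225, 1.9832, 3.4128, 3.9281, 4.2822, 5.4912, 6.5564, 7.4233]

With the vertex order [a, b, c, d, e, f, g, h, i, j], the degrees are [4, 4, 2, 5, 2, 4, 6, 4, 3, 2], giving D = diag(4, 4, 2, 5, 2, 4, 6, 4, 3, 2) and L = D - A. L is symmetric positive semidefinite, so every eigenvalue is real and nonnegative. The largest eigenvalue, 7.4233, is at most the vertex count 10.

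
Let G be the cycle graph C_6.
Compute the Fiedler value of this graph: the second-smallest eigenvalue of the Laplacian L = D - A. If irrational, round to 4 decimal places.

1

The graph has 6 vertices and degree multiset [2, 2, 2, 2, 2, 2]; D is the diagonal matrix of degrees and L = D - A. Computing the eigenvalues of L and sorting gives [0, 1, 1, 3, 3, 4]. The Fiedler value lambda_2 = 1 is strictly positive, so the graph is connected. The largest eigenvalue, 4, is at most the vertex count 6.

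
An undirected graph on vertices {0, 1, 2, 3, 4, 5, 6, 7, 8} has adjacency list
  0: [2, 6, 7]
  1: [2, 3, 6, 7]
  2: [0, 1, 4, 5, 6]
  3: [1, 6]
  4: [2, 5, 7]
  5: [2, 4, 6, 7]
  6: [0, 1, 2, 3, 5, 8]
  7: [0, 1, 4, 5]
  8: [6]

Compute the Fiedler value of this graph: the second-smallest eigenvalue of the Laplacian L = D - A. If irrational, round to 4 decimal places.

0.9194

Reading degrees in the order [0, 1, 2, 3, 4, 5, 6, 7, 8] gives [3, 4, 5, 2, 3, 4, 6, 4, 1]; set D = diag(3, 4, 5, 2, 3, 4, 6, 4, 1) and form L = D - A. The smallest Laplacian eigenvalue is always 0. The next one, lambda_2 = 0.9194, measures how hard the graph is to disconnect: larger values mean better connectivity. The largest eigenvalue, 7.3375, is at most the vertex count 9. The eigenvalues sum to 32, which equals trace(L) = 2|E|.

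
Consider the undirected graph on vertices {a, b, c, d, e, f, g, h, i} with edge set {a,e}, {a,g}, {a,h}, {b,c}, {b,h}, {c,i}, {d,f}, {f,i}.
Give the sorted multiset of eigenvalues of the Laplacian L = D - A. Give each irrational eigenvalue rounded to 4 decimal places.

[0, 0.1289, 0.5540, 1, 1.2613, 2.1326, 3, 3.6881, 4.2350]

Each diagonal entry of L is the vertex degree and each off-diagonal entry is -1 where an edge is present, 0 otherwise; in the order [a, b, c, d, e, f, g, h, i] the diagonal is [3, 2, 2, 1, 1, 2, 1, 2, 2]. Diagonalising L (or applying a numerical eigensolver to the 9x9 matrix) gives the spectrum above. The single zero eigenvalue shows the graph is connected.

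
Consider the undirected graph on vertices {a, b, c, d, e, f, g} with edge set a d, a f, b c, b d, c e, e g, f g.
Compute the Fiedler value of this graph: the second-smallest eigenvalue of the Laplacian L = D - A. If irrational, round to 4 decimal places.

Reading degrees in the order [a, b, c, d, e, f, g] gives [2, 2, 2, 2, 2, 2, 2]; set D = diag(2, 2, 2, 2, 2, 2, 2) and form L = D - A. Computing the eigenvalues of L and sorting gives [0, 0.7530, 0.7530, 2.4450, 2.4450, 3.8019, 3.8019]. The Fiedler value lambda_2 = 0.7530 is strictly positive, so the graph is connected. There is one zero in the spectrum, matching the 1 component.

0.7530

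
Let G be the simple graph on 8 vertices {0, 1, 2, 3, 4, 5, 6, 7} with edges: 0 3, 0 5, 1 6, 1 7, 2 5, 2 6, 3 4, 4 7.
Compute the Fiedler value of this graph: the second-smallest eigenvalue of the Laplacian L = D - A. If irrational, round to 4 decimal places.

With the vertex order [0, 1, 2, 3, 4, 5, 6, 7], the degrees are [2, 2, 2, 2, 2, 2, 2, 2], giving D = diag(2, 2, 2, 2, 2, 2, 2, 2) and L = D - A. The smallest Laplacian eigenvalue is always 0. The next one, lambda_2 = 0.5858, measures how hard the graph is to disconnect: larger values mean better connectivity. The largest eigenvalue, 4, is at most the vertex count 8. The eigenvalues sum to 16, which equals trace(L) = 2|E|.

0.5858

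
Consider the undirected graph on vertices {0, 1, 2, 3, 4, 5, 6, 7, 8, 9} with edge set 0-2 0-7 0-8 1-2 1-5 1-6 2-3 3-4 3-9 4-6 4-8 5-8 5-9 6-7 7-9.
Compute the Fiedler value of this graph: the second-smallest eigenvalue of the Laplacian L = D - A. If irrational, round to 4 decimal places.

Each diagonal entry of L is the vertex degree and each off-diagonal entry is -1 where an edge is present, 0 otherwise; in the order [0, 1, 2, 3, 4, 5, 6, 7, 8, 9] the diagonal is [3, 3, 3, 3, 3, 3, 3, 3, 3, 3]. The sorted Laplacian eigenvalues are [0, 2, 2, 2, 2, 2, 5, 5, 5, 5]; the algebraic connectivity is the second entry, 2.

2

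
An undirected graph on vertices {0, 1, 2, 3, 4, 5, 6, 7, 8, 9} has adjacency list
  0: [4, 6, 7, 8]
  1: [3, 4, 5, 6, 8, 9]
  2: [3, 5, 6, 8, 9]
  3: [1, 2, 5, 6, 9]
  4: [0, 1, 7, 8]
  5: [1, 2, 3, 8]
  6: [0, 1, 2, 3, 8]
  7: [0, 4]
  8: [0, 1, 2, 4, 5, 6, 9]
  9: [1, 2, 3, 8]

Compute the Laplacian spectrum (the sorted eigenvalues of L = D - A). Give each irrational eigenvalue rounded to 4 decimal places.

Reading degrees in the order [0, 1, 2, 3, 4, 5, 6, 7, 8, 9] gives [4, 6, 5, 5, 4, 4, 5, 2, 7, 4]; set D = diag(4, 6, 5, 5, 4, 4, 5, 2, 7, 4) and form L = D - A. Diagonalising L (or applying a numerical eigensolver to the 10x10 matrix) gives the spectrum above. By the matrix-tree theorem the graph has (1/10) * product of the nonzero eigenvalues = 81944 spanning trees.

[0, 1.1850, 3.5330, 4, 4.2292, 5.1848, 5.5912, 6.1358, 7.7791, 8.3619]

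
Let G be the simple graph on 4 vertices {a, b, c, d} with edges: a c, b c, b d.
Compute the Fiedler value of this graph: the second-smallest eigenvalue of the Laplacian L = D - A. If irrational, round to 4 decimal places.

With the vertex order [a, b, c, d], the degrees are [1, 2, 2, 1], giving D = diag(1, 2, 2, 1) and L = D - A. Computing the eigenvalues of L and sorting gives [0, 0.5858, 2, 3.4142]. The Fiedler value lambda_2 = 0.5858 is strictly positive, so the graph is connected. The eigenvalues sum to 6, which equals trace(L) = 2|E|.

0.5858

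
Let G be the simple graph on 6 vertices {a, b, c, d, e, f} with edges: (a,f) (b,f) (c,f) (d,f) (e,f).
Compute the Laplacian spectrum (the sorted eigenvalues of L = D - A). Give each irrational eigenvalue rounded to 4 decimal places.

Each diagonal entry of L is the vertex degree and each off-diagonal entry is -1 where an edge is present, 0 otherwise; in the order [a, b, c, d, e, f] the diagonal is [1, 1, 1, 1, 1, 5]. Since every row of L sums to 0, the all-ones vector is in the kernel and 0 is an eigenvalue. The single zero eigenvalue shows the graph is connected. The largest eigenvalue, 6, is at most the vertex count 6. By the matrix-tree theorem the graph has (1/6) * product of the nonzero eigenvalues = 1 spanning tree.

[0, 1, 1, 1, 1, 6]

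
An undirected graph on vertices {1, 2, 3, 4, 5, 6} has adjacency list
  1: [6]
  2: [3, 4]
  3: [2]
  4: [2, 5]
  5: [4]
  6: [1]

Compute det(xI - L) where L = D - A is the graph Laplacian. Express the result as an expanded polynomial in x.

x^6 - 8x^5 + 22x^4 - 24x^3 + 8x^2

Reading degrees in the order [1, 2, 3, 4, 5, 6] gives [1, 2, 1, 2, 1, 1]; set D = diag(1, 2, 1, 2, 1, 1) and form L = D - A. L has integer entries, so p(x) = det(xI - L) has integer coefficients. Expanding the determinant yields x^6 - 8x^5 + 22x^4 - 24x^3 + 8x^2. The coefficient of x^5 equals -trace(L) = -8, matching the sum of degrees. There are 2 zeros in the spectrum, matching the 2 components.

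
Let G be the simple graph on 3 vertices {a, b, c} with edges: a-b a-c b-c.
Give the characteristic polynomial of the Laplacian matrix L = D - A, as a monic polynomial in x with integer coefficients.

Each diagonal entry of L is the vertex degree and each off-diagonal entry is -1 where an edge is present, 0 otherwise; in the order [a, b, c] the diagonal is [2, 2, 2]. L has integer entries, so p(x) = det(xI - L) has integer coefficients. Expanding the determinant yields x^3 - 6x^2 + 9x. The coefficient of x^2 equals -trace(L) = -6, matching the sum of degrees. The largest eigenvalue, 3, is at most the vertex count 3. By the matrix-tree theorem the graph has (1/3) * product of the nonzero eigenvalues = 3 spanning trees.

x^3 - 6x^2 + 9x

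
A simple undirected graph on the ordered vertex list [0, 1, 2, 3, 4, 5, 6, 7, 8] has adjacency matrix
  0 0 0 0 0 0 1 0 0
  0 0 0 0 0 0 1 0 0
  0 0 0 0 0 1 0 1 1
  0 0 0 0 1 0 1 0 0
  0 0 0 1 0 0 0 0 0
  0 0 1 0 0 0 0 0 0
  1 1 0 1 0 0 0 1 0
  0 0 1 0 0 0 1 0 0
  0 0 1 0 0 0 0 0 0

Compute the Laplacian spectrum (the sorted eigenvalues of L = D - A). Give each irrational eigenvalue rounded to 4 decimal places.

Reading degrees in the order [0, 1, 2, 3, 4, 5, 6, 7, 8] gives [1, 1, 3, 2, 1, 1, 4, 2, 1]; set D = diag(1, 1, 3, 2, 1, 1, 4, 2, 1) and form L = D - A. Diagonalising L (or applying a numerical eigensolver to the 9x9 matrix) gives the spectrum above. By the matrix-tree theorem the graph has (1/9) * product of the nonzero eigenvalues = 1 spanning tree. There is one zero in the spectrum, matching the 1 component.

[0, 0.2043, 0.5405, 1, 1, 1.5989, 2.4425, 4.0170, 5.1969]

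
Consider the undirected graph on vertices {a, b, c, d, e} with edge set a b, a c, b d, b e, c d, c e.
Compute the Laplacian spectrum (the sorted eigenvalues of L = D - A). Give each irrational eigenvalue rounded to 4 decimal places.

[0, 2, 2, 3, 5]

With the vertex order [a, b, c, d, e], the degrees are [2, 3, 3, 2, 2], giving D = diag(2, 3, 3, 2, 2) and L = D - A. L is symmetric positive semidefinite, so every eigenvalue is real and nonnegative. There is one zero in the spectrum, matching the 1 component.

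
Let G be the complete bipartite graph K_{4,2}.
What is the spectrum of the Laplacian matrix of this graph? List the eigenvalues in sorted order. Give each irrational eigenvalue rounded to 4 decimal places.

[0, 2, 2, 2, 4, 6]

The graph has 6 vertices and degree multiset [4, 4, 2, 2, 2, 2]; D is the diagonal matrix of degrees and L = D - A. Since every row of L sums to 0, the all-ones vector is in the kernel and 0 is an eigenvalue. The largest eigenvalue, 6, is at most the vertex count 6. By the matrix-tree theorem the graph has (1/6) * product of the nonzero eigenvalues = 32 spanning trees.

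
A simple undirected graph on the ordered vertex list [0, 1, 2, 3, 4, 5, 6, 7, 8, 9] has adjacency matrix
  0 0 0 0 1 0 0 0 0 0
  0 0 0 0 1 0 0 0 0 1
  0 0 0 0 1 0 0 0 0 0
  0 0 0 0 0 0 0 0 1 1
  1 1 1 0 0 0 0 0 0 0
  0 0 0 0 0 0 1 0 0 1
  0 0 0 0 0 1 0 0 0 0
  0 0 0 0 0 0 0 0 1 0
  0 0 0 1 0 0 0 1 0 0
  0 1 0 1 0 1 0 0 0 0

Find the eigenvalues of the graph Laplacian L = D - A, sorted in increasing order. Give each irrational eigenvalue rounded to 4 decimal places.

[0, 0.1640, 0.2885, 1, 1, 1.6385, 2.3252, 3.0979, 3.9293, 4.5566]

Reading degrees in the order [0, 1, 2, 3, 4, 5, 6, 7, 8, 9] gives [1, 2, 1, 2, 3, 2, 1, 1, 2, 3]; set D = diag(1, 2, 1, 2, 3, 2, 1, 1, 2, 3) and form L = D - A. L is symmetric positive semidefinite, so every eigenvalue is real and nonnegative. By the matrix-tree theorem the graph has (1/10) * product of the nonzero eigenvalues = 1 spanning tree. The eigenvalues sum to 18, which equals trace(L) = 2|E|.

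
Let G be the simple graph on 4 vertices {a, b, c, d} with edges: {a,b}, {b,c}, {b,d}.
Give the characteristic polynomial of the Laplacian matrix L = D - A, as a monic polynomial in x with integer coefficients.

Each diagonal entry of L is the vertex degree and each off-diagonal entry is -1 where an edge is present, 0 otherwise; in the order [a, b, c, d] the diagonal is [1, 3, 1, 1]. Computing det(xI - L) by cofactor expansion (or equivalently via sum-over-permutations) gives x^4 - 6x^3 + 9x^2 - 4x. The coefficient of x^3 equals -trace(L) = -6, matching the sum of degrees. By the matrix-tree theorem the graph has (1/4) * product of the nonzero eigenvalues = 1 spanning tree.

x^4 - 6x^3 + 9x^2 - 4x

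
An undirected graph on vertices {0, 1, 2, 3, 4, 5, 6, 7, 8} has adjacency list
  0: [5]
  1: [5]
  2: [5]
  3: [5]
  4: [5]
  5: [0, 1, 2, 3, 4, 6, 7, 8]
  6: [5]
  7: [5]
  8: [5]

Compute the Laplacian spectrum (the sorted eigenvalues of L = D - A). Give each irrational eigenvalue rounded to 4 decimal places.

[0, 1, 1, 1, 1, 1, 1, 1, 9]

Each diagonal entry of L is the vertex degree and each off-diagonal entry is -1 where an edge is present, 0 otherwise; in the order [0, 1, 2, 3, 4, 5, 6, 7, 8] the diagonal is [1, 1, 1, 1, 1, 8, 1, 1, 1]. The multiplicity of 0 as a Laplacian eigenvalue equals the number of connected components. The single zero eigenvalue shows the graph is connected. The eigenvalues sum to 16, which equals trace(L) = 2|E|.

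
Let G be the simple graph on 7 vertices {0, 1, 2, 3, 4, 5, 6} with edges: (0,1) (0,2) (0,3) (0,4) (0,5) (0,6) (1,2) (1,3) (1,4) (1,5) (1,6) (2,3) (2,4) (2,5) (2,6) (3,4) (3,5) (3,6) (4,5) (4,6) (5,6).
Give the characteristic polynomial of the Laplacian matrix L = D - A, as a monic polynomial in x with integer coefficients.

x^7 - 42x^6 + 735x^5 - 6860x^4 + 36015x^3 - 100842x^2 + 117649x

Reading degrees in the order [0, 1, 2, 3, 4, 5, 6] gives [6, 6, 6, 6, 6, 6, 6]; set D = diag(6, 6, 6, 6, 6, 6, 6) and form L = D - A. Computing det(xI - L) by cofactor expansion (or equivalently via sum-over-permutations) gives x^7 - 42x^6 + 735x^5 - 6860x^4 + 36015x^3 - 100842x^2 + 117649x. The constant term is 0 because L is singular (the all-ones vector lies in its kernel).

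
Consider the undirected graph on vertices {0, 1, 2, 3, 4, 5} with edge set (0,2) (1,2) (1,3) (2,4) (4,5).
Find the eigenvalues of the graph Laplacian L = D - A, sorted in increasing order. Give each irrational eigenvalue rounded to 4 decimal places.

With the vertex order [0, 1, 2, 3, 4, 5], the degrees are [1, 2, 3, 1, 2, 1], giving D = diag(1, 2, 3, 1, 2, 1) and L = D - A. L is symmetric positive semidefinite, so every eigenvalue is real and nonnegative. The single zero eigenvalue shows the graph is connected. There is one zero in the spectrum, matching the 1 component. The largest eigenvalue, 4.3028, is at most the vertex count 6.

[0, 0.3820, 0.6972, 2, 2.6180, 4.3028]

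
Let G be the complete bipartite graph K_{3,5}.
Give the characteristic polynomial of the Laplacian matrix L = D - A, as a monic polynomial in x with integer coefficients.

The graph has 8 vertices and degree multiset [5, 5, 5, 3, 3, 3, 3, 3]; D is the diagonal matrix of degrees and L = D - A. Computing det(xI - L) by cofactor expansion (or equivalently via sum-over-permutations) gives x^8 - 30x^7 + 375x^6 - 2540x^5 + 10095x^4 - 23598x^3 + 30105x^2 - 16200x. Since p(0) = det(-L) = 0, x divides p(x).

x^8 - 30x^7 + 375x^6 - 2540x^5 + 10095x^4 - 23598x^3 + 30105x^2 - 16200x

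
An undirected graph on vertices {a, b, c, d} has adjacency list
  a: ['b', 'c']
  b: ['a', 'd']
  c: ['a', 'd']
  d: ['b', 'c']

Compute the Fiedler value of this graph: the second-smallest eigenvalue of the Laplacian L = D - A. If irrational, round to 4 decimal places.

2

Each diagonal entry of L is the vertex degree and each off-diagonal entry is -1 where an edge is present, 0 otherwise; in the order [a, b, c, d] the diagonal is [2, 2, 2, 2]. The sorted Laplacian eigenvalues are [0, 2, 2, 4]; the algebraic connectivity is the second entry, 2. By the matrix-tree theorem the graph has (1/4) * product of the nonzero eigenvalues = 4 spanning trees.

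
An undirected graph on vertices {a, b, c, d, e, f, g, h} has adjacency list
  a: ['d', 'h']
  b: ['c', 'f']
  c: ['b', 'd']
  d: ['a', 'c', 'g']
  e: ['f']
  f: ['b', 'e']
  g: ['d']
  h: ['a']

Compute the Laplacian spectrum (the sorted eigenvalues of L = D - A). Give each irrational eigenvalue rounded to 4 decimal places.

Each diagonal entry of L is the vertex degree and each off-diagonal entry is -1 where an edge is present, 0 otherwise; in the order [a, b, c, d, e, f, g, h] the diagonal is [2, 2, 2, 3, 1, 2, 1, 1]. Since every row of L sums to 0, the all-ones vector is in the kernel and 0 is an eigenvalue. The single zero eigenvalue shows the graph is connected. There is one zero in the spectrum, matching the 1 component.

[0, 0.1864, 0.5858, 1, 2, 2.4707, 3.4142, 4.3429]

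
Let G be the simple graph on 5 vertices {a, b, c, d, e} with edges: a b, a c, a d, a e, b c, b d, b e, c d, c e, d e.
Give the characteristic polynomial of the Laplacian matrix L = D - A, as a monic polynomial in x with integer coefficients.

Reading degrees in the order [a, b, c, d, e] gives [4, 4, 4, 4, 4]; set D = diag(4, 4, 4, 4, 4) and form L = D - A. Computing det(xI - L) by cofactor expansion (or equivalently via sum-over-permutations) gives x^5 - 20x^4 + 150x^3 - 500x^2 + 625x. The constant term is 0 because L is singular (the all-ones vector lies in its kernel).

x^5 - 20x^4 + 150x^3 - 500x^2 + 625x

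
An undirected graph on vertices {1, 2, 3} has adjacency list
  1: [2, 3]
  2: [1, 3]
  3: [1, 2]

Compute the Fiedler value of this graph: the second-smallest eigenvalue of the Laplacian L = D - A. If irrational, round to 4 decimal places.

3

Each diagonal entry of L is the vertex degree and each off-diagonal entry is -1 where an edge is present, 0 otherwise; in the order [1, 2, 3] the diagonal is [2, 2, 2]. Computing the eigenvalues of L and sorting gives [0, 3, 3]. The Fiedler value lambda_2 = 3 is strictly positive, so the graph is connected. There is one zero in the spectrum, matching the 1 component.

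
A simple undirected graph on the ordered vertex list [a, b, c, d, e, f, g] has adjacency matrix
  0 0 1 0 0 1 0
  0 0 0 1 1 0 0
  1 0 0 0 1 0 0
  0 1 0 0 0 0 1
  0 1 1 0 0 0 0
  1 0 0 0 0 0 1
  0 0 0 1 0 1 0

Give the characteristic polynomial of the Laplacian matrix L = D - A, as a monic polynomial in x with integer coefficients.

Each diagonal entry of L is the vertex degree and each off-diagonal entry is -1 where an edge is present, 0 otherwise; in the order [a, b, c, d, e, f, g] the diagonal is [2, 2, 2, 2, 2, 2, 2]. L has integer entries, so p(x) = det(xI - L) has integer coefficients. Expanding the determinant yields x^7 - 14x^6 + 77x^5 - 210x^4 + 294x^3 - 196x^2 + 49x. The constant term is 0 because L is singular (the all-ones vector lies in its kernel). By the matrix-tree theorem the graph has (1/7) * product of the nonzero eigenvalues = 7 spanning trees.

x^7 - 14x^6 + 77x^5 - 210x^4 + 294x^3 - 196x^2 + 49x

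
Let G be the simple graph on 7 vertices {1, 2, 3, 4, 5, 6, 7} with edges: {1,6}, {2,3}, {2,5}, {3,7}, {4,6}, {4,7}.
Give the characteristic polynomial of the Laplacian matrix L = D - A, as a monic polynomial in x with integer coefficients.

x^7 - 12x^6 + 55x^5 - 120x^4 + 126x^3 - 56x^2 + 7x

Reading degrees in the order [1, 2, 3, 4, 5, 6, 7] gives [1, 2, 2, 2, 1, 2, 2]; set D = diag(1, 2, 2, 2, 1, 2, 2) and form L = D - A. L has integer entries, so p(x) = det(xI - L) has integer coefficients. Expanding the determinant yields x^7 - 12x^6 + 55x^5 - 120x^4 + 126x^3 - 56x^2 + 7x. The coefficient of x^6 equals -trace(L) = -12, matching the sum of degrees. There is one zero in the spectrum, matching the 1 component.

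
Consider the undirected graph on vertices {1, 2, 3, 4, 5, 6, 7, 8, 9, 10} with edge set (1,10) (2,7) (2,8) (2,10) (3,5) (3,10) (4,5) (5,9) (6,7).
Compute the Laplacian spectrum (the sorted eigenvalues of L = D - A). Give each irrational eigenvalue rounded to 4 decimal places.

[0, 0.1535, 0.4616, 0.7026, 1, 1.5019, 2.1589, 3.2036, 4.0827, 4.7351]

With the vertex order [1, 2, 3, 4, 5, 6, 7, 8, 9, 10], the degrees are [1, 3, 2, 1, 3, 1, 2, 1, 1, 3], giving D = diag(1, 3, 2, 1, 3, 1, 2, 1, 1, 3) and L = D - A. Since every row of L sums to 0, the all-ones vector is in the kernel and 0 is an eigenvalue. The eigenvalues sum to 18, which equals trace(L) = 2|E|.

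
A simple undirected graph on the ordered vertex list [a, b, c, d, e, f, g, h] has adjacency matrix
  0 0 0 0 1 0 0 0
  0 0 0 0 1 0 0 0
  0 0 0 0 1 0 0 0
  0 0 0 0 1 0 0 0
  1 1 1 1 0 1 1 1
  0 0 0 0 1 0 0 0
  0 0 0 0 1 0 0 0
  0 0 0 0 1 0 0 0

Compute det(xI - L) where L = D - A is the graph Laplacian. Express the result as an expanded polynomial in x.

x^8 - 14x^7 + 63x^6 - 140x^5 + 175x^4 - 126x^3 + 49x^2 - 8x

Reading degrees in the order [a, b, c, d, e, f, g, h] gives [1, 1, 1, 1, 7, 1, 1, 1]; set D = diag(1, 1, 1, 1, 7, 1, 1, 1) and form L = D - A. Computing det(xI - L) by cofactor expansion (or equivalently via sum-over-permutations) gives x^8 - 14x^7 + 63x^6 - 140x^5 + 175x^4 - 126x^3 + 49x^2 - 8x. The coefficient of x^7 equals -trace(L) = -14, matching the sum of degrees. There is one zero in the spectrum, matching the 1 component.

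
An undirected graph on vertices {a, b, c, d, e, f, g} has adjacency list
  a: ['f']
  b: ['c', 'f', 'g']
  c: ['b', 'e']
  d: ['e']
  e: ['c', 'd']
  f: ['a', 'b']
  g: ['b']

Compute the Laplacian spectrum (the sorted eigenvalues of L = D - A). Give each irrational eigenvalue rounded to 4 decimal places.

With the vertex order [a, b, c, d, e, f, g], the degrees are [1, 3, 2, 1, 2, 2, 1], giving D = diag(1, 3, 2, 1, 2, 2, 1) and L = D - A. Since every row of L sums to 0, the all-ones vector is in the kernel and 0 is an eigenvalue. There is one zero in the spectrum, matching the 1 component.

[0, 0.2603, 0.6262, 1.4055, 2.2742, 3.0996, 4.3342]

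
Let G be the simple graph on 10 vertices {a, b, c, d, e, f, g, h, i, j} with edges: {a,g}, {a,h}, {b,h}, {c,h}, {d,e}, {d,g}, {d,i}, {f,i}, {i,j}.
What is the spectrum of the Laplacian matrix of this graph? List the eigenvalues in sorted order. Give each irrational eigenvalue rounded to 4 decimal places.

[0, 0.1338, 0.5188, 1, 1, 1, 2.3111, 3.2108, 4.1701, 4.6554]

Each diagonal entry of L is the vertex degree and each off-diagonal entry is -1 where an edge is present, 0 otherwise; in the order [a, b, c, d, e, f, g, h, i, j] the diagonal is [2, 1, 1, 3, 1, 1, 2, 3, 3, 1]. L is symmetric positive semidefinite, so every eigenvalue is real and nonnegative. The single zero eigenvalue shows the graph is connected.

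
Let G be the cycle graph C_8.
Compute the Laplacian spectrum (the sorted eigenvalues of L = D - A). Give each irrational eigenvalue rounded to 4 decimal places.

[0, 0.5858, 0.5858, 2, 2, 3.4142, 3.4142, 4]

The graph has 8 vertices and degree multiset [2, 2, 2, 2, 2, 2, 2, 2]; D is the diagonal matrix of degrees and L = D - A. Diagonalising L (or applying a numerical eigensolver to the 8x8 matrix) gives the spectrum above. The single zero eigenvalue shows the graph is connected.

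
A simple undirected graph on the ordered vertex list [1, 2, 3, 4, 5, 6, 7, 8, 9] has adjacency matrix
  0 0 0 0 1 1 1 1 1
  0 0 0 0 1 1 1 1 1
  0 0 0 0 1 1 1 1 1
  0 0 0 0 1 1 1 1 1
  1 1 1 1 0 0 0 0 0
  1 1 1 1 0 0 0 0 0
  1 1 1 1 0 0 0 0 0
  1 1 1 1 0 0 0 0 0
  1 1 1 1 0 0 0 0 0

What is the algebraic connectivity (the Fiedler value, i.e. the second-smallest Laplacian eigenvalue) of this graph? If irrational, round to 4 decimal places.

4

Reading degrees in the order [1, 2, 3, 4, 5, 6, 7, 8, 9] gives [5, 5, 5, 5, 4, 4, 4, 4, 4]; set D = diag(5, 5, 5, 5, 4, 4, 4, 4, 4) and form L = D - A. The smallest Laplacian eigenvalue is always 0. The next one, lambda_2 = 4, measures how hard the graph is to disconnect: larger values mean better connectivity. The largest eigenvalue, 9, is at most the vertex count 9.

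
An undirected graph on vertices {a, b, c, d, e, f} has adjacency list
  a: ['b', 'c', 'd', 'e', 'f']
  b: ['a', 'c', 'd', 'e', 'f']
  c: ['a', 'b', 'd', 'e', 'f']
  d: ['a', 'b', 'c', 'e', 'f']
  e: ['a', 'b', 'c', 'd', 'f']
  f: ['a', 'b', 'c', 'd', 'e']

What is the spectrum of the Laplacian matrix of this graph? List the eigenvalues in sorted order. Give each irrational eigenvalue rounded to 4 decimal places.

[0, 6, 6, 6, 6, 6]

Each diagonal entry of L is the vertex degree and each off-diagonal entry is -1 where an edge is present, 0 otherwise; in the order [a, b, c, d, e, f] the diagonal is [5, 5, 5, 5, 5, 5]. The multiplicity of 0 as a Laplacian eigenvalue equals the number of connected components. By the matrix-tree theorem the graph has (1/6) * product of the nonzero eigenvalues = 1296 spanning trees. The eigenvalues sum to 30, which equals trace(L) = 2|E|.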